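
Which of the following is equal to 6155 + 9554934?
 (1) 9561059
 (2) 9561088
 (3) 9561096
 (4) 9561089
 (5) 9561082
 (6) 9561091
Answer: 4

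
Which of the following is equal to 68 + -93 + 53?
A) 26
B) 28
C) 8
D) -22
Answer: B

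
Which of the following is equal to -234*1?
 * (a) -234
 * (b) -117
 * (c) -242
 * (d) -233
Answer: a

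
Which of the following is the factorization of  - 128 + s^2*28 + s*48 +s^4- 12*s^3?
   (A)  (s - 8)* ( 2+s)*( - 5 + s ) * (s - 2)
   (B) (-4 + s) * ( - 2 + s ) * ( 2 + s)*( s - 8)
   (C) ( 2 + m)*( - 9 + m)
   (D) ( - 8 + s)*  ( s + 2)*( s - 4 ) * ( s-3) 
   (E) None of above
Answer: B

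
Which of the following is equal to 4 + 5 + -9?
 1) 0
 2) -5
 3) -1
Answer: 1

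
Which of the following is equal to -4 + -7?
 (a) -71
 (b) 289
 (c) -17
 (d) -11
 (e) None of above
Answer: d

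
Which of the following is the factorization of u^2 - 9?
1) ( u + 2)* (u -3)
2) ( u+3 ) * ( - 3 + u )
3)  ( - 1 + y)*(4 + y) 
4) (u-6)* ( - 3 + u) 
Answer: 2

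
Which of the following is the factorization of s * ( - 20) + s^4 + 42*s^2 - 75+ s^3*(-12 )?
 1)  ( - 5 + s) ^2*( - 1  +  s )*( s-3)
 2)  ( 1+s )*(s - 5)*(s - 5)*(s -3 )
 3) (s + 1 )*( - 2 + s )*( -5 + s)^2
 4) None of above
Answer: 2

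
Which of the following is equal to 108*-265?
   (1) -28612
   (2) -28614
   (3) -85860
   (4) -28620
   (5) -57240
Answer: 4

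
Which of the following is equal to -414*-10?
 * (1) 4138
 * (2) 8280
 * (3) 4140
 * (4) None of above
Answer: 3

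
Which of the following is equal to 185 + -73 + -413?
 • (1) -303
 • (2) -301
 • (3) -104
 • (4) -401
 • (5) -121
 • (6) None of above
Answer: 2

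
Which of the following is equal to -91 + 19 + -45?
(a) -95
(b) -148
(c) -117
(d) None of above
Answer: c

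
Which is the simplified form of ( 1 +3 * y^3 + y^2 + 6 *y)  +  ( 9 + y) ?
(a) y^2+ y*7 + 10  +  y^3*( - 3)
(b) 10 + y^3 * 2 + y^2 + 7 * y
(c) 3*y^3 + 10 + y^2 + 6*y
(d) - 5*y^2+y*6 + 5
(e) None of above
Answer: e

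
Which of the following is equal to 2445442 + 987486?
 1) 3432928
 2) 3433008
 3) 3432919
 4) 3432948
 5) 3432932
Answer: 1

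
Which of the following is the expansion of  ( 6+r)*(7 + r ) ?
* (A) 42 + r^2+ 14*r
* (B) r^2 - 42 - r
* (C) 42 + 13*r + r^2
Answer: C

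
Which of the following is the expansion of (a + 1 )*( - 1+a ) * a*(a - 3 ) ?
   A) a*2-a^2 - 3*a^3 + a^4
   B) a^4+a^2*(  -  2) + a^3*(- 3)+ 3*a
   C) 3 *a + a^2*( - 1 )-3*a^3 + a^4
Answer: C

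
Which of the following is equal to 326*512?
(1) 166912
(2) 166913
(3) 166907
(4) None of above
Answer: 1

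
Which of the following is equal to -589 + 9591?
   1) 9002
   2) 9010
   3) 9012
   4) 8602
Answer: 1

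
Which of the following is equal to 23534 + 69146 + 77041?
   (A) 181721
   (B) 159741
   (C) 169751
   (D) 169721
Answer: D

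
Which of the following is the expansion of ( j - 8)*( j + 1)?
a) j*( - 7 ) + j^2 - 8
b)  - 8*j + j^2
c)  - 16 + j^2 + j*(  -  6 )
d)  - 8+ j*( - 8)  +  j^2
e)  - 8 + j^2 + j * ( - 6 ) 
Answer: a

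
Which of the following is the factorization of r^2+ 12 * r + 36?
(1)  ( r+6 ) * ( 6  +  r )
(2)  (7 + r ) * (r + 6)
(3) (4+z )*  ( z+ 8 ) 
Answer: 1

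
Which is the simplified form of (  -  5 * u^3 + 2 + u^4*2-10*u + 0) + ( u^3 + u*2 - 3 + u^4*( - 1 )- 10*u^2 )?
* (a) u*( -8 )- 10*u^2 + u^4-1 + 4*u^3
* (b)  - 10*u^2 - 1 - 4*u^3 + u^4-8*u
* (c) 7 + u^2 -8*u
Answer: b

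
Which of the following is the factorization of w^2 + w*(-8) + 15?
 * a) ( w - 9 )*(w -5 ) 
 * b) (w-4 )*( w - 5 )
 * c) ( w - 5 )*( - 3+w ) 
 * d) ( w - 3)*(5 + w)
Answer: c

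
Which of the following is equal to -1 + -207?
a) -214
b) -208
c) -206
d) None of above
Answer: b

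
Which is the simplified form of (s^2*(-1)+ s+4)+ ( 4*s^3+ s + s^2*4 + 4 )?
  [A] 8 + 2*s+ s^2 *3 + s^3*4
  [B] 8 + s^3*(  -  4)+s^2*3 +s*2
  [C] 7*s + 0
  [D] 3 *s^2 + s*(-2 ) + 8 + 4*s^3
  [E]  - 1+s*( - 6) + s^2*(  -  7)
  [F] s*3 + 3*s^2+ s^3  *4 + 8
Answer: A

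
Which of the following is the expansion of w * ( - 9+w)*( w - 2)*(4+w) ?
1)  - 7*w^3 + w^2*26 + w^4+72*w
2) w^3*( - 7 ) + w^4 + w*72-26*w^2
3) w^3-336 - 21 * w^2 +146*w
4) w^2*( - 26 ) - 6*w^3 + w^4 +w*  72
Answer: 2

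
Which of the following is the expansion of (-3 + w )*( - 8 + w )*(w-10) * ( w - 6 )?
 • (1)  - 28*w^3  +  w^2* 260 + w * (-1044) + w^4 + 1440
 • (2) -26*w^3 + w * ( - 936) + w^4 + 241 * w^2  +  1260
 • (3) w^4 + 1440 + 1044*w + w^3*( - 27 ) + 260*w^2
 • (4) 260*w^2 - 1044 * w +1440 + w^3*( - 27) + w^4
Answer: 4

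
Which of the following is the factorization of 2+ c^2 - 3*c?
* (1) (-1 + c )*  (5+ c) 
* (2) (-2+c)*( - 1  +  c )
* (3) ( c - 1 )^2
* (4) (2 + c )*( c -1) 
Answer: 2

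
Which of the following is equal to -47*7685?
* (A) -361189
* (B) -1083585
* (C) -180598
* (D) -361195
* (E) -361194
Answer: D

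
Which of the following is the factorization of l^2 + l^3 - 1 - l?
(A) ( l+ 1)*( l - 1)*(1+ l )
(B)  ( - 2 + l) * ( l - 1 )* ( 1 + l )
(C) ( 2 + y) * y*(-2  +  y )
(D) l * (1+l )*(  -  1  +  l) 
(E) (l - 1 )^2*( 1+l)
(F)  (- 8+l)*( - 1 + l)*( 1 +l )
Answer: A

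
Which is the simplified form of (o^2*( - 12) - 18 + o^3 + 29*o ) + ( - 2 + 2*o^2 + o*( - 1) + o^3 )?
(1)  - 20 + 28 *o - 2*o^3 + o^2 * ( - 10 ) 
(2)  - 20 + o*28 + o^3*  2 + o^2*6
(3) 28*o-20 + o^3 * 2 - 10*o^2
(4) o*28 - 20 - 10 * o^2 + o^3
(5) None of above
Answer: 3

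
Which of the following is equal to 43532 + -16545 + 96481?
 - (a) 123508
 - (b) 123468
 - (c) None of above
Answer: b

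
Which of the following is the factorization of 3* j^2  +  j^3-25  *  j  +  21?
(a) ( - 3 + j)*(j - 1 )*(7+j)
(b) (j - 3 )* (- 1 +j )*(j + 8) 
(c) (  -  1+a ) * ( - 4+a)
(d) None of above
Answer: a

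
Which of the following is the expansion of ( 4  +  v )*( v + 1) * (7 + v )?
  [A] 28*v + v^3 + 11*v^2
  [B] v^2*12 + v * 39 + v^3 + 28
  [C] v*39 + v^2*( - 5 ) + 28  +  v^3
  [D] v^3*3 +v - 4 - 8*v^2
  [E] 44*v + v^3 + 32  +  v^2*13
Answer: B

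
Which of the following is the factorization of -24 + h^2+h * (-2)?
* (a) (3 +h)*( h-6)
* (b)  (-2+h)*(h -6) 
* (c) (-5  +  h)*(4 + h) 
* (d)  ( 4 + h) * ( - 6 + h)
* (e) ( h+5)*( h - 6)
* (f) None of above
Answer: d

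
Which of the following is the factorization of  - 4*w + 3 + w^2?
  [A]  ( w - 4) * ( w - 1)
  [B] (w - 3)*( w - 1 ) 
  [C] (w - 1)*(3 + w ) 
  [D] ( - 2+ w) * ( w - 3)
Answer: B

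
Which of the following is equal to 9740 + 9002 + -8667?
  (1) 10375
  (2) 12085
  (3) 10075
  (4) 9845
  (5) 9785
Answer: 3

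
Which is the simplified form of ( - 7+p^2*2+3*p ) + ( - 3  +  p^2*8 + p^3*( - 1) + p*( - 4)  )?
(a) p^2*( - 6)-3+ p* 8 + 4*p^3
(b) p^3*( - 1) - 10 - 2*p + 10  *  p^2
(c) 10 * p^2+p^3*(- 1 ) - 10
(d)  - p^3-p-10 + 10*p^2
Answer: d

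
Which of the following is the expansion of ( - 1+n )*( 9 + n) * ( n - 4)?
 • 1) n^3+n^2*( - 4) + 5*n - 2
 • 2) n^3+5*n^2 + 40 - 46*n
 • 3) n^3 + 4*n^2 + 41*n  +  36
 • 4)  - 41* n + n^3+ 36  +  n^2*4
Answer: 4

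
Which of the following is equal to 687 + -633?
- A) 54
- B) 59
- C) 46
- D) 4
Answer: A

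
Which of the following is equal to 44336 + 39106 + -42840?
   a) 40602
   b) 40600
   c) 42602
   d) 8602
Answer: a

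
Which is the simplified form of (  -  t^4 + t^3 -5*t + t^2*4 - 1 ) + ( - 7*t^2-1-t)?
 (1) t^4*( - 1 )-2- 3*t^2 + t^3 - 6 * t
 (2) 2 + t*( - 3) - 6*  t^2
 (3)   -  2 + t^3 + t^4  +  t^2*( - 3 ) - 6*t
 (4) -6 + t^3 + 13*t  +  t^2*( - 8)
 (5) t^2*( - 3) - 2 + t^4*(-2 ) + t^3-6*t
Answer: 1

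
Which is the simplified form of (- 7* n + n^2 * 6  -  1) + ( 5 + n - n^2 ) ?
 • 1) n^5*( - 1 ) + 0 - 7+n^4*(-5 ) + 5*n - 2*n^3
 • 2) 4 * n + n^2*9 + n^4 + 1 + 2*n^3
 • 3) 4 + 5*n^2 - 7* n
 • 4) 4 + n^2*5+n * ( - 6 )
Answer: 4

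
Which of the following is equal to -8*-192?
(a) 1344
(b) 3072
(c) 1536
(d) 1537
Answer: c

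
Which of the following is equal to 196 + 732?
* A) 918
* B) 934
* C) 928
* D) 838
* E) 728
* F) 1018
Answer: C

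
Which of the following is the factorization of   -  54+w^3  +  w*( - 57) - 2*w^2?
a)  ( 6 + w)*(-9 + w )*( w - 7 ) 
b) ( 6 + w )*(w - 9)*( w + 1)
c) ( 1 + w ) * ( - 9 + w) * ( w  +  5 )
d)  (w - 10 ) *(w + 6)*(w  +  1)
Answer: b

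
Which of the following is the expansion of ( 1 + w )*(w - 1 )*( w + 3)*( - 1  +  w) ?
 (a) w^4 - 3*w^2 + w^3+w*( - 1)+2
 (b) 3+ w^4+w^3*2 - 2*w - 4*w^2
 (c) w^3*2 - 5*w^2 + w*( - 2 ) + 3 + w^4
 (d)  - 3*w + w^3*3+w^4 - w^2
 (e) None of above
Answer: b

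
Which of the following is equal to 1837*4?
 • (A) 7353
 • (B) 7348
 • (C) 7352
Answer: B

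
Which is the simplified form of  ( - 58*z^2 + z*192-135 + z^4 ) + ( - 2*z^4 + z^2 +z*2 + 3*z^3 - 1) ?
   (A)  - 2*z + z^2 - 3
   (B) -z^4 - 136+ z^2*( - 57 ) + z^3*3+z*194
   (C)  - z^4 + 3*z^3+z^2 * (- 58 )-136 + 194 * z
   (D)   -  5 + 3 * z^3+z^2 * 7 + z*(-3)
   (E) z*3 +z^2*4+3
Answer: B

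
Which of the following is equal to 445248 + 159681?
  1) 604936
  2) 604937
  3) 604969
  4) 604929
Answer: 4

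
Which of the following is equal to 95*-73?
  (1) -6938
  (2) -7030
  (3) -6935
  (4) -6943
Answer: 3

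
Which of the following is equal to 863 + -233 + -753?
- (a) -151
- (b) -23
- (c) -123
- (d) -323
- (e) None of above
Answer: c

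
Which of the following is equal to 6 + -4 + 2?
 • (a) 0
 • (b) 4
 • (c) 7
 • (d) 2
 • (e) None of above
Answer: b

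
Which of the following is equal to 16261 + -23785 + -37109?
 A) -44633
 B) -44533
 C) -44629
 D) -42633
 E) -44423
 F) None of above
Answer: A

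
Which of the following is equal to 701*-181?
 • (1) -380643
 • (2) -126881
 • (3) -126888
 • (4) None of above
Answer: 2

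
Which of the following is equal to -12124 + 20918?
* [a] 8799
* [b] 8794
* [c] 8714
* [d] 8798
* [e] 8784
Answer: b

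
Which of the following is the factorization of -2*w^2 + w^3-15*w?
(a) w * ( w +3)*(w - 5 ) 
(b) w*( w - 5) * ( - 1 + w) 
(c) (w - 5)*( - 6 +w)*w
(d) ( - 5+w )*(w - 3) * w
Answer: a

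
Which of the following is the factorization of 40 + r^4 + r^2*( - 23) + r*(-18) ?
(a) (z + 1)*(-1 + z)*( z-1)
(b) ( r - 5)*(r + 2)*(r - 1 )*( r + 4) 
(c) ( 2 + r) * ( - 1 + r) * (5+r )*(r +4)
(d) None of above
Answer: b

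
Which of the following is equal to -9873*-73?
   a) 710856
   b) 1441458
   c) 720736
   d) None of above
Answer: d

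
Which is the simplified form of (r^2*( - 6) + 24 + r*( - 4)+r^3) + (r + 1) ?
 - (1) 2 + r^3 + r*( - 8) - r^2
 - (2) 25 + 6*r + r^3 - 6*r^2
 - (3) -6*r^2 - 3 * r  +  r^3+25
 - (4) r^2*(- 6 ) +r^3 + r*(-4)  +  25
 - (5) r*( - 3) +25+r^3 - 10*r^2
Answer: 3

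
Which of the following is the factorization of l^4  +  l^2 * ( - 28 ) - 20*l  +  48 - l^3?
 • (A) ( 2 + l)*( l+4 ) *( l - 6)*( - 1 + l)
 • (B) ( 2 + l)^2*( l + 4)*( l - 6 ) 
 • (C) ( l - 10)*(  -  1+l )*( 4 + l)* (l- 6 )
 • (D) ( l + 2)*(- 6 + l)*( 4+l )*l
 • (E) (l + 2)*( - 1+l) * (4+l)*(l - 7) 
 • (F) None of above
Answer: A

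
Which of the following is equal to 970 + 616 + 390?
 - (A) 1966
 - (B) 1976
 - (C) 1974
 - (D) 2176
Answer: B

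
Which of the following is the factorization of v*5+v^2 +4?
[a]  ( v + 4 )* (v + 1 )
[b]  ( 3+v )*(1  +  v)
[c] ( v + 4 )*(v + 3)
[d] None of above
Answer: a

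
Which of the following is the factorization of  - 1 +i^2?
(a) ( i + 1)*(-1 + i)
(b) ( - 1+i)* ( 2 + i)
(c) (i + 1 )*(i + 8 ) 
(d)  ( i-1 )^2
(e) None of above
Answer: a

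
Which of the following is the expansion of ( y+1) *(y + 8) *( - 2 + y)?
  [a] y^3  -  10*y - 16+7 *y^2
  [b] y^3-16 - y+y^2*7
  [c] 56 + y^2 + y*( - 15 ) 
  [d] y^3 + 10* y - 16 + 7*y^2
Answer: a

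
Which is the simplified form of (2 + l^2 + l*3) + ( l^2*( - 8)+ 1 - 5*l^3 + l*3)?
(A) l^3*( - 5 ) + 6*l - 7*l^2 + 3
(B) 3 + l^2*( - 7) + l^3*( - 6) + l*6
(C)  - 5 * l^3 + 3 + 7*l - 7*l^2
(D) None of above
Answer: A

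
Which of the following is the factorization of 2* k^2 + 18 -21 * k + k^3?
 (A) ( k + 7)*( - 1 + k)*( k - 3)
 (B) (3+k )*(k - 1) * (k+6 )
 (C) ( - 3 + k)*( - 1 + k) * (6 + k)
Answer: C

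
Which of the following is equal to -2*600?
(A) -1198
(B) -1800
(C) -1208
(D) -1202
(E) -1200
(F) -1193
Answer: E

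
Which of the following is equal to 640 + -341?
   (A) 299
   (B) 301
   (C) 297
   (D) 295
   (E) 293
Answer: A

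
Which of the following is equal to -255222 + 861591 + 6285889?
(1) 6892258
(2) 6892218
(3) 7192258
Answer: 1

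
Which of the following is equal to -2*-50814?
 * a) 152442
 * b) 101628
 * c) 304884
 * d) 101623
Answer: b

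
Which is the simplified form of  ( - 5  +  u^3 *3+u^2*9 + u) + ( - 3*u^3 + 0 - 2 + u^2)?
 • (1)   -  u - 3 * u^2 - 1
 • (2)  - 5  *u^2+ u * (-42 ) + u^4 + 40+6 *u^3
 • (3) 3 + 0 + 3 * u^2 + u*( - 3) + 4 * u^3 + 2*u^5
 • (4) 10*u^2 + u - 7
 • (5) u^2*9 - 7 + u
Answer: 4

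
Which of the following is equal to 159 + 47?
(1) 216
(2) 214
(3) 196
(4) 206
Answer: 4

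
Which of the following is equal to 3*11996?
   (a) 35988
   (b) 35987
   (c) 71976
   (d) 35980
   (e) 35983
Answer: a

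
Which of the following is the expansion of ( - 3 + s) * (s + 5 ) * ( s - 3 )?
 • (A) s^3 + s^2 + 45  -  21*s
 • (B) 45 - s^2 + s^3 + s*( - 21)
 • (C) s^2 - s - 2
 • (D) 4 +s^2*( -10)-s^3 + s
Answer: B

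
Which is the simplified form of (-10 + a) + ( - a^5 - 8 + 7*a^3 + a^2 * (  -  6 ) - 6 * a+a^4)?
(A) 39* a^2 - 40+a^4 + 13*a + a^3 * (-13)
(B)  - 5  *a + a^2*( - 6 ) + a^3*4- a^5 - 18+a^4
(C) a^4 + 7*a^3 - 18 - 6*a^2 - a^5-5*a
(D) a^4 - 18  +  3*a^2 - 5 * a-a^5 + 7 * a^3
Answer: C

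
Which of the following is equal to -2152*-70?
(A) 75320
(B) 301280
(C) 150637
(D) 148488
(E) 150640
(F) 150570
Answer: E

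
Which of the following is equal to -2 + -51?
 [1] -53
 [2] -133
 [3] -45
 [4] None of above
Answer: 1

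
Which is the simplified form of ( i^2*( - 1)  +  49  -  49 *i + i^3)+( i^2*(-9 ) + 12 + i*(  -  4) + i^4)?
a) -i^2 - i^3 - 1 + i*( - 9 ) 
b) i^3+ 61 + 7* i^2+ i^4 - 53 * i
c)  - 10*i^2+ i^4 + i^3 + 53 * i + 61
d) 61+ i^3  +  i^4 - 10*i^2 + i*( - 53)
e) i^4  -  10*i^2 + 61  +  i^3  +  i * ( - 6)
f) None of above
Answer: d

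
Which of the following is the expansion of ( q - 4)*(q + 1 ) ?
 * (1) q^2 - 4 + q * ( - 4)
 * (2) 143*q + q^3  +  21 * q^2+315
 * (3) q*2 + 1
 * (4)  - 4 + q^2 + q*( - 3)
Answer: 4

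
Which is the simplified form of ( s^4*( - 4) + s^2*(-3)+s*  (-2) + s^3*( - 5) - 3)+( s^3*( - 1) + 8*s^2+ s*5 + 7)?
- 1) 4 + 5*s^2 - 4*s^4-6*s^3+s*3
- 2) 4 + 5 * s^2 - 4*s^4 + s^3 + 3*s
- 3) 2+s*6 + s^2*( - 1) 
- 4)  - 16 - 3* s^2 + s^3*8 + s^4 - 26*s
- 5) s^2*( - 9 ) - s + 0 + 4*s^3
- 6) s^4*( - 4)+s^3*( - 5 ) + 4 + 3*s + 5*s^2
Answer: 1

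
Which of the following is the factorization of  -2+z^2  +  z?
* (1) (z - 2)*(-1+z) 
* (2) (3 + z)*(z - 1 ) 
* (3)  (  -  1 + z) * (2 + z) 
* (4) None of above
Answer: 3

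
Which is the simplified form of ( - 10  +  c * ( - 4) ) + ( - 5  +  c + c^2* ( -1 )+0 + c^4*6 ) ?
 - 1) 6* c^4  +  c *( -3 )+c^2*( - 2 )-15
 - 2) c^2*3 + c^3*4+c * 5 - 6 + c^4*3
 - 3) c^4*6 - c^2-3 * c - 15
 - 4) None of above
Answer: 3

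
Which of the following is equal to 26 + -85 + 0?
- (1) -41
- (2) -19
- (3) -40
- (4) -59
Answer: 4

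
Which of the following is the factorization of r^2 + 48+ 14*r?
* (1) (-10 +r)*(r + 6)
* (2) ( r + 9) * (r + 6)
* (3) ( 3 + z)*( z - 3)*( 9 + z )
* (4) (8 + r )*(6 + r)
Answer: 4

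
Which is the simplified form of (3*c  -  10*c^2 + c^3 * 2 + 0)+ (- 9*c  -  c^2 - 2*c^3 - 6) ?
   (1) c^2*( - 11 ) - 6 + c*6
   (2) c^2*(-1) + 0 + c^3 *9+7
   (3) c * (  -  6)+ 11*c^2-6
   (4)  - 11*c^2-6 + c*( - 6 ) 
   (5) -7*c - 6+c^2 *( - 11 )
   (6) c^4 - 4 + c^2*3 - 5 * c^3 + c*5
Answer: 4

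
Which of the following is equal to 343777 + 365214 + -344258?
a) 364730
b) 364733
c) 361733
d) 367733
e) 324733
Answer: b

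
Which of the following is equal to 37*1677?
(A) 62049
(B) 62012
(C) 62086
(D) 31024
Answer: A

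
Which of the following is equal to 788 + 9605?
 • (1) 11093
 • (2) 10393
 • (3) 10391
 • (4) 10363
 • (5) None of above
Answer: 2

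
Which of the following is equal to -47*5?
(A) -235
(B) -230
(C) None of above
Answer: A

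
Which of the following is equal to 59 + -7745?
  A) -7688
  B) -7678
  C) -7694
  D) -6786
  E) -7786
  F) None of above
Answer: F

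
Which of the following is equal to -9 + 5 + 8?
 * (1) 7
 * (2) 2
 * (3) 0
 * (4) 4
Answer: 4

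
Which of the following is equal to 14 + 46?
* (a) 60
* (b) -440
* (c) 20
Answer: a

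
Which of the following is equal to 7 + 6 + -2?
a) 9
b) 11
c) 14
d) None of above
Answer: b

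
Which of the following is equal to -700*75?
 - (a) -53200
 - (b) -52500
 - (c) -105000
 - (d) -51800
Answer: b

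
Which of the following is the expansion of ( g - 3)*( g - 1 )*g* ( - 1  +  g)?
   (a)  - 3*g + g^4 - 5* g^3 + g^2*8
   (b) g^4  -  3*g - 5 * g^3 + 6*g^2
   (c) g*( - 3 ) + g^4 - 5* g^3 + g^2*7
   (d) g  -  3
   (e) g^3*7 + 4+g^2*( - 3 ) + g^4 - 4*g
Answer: c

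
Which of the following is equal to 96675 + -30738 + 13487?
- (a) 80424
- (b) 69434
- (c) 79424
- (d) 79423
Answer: c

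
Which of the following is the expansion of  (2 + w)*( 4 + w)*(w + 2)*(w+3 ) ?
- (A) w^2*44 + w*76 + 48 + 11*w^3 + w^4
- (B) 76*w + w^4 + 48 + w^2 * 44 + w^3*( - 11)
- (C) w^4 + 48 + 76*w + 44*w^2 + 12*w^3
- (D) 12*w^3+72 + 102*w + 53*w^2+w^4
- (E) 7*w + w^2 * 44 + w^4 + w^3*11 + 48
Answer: A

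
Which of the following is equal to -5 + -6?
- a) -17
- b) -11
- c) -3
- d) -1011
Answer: b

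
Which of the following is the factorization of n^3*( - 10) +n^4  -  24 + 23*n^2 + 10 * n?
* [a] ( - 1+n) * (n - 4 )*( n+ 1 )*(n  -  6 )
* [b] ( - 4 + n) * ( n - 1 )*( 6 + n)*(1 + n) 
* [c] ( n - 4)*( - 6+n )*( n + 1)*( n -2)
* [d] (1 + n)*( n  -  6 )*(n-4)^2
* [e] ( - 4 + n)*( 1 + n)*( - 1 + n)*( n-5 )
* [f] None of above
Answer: a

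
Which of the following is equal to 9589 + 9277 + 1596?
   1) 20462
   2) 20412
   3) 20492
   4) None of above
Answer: 1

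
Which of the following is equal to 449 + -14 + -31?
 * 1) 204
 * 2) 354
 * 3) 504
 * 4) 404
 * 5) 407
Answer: 4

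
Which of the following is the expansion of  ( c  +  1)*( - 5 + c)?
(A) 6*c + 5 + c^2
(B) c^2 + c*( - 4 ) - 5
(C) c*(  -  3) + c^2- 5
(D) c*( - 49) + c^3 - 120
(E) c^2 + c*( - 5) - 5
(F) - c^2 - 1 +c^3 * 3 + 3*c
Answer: B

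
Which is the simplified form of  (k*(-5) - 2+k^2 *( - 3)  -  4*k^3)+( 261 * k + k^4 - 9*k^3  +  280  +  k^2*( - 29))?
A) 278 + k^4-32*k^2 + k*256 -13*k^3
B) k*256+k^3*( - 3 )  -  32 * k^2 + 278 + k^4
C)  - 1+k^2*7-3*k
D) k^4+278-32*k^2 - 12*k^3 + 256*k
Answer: A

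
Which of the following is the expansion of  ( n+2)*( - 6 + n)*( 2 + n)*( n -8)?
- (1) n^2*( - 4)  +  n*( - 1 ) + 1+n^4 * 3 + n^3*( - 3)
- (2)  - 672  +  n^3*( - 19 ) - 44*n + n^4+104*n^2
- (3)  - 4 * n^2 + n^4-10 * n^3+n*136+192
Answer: 3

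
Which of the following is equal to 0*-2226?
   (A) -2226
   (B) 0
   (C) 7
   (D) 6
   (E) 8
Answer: B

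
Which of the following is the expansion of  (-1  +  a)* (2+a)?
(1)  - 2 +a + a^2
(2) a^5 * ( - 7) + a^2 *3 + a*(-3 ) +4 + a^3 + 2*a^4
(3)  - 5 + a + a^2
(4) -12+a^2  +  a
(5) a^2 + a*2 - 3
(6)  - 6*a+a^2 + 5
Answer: 1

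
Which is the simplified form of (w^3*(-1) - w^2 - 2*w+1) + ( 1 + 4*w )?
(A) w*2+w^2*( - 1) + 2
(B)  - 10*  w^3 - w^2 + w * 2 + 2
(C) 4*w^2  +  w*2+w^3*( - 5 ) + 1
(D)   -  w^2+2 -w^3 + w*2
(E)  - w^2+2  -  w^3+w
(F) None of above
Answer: D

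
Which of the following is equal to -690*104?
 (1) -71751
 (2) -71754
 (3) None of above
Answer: 3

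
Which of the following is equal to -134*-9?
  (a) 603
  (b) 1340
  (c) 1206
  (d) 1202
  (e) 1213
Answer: c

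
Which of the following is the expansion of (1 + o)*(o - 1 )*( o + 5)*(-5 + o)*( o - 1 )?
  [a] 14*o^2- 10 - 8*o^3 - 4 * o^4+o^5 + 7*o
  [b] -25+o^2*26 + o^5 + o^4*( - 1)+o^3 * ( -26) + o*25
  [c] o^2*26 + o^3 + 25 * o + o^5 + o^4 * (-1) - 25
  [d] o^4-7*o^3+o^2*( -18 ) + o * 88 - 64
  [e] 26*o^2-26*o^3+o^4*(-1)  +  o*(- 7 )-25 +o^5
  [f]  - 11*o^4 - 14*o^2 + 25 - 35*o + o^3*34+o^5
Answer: b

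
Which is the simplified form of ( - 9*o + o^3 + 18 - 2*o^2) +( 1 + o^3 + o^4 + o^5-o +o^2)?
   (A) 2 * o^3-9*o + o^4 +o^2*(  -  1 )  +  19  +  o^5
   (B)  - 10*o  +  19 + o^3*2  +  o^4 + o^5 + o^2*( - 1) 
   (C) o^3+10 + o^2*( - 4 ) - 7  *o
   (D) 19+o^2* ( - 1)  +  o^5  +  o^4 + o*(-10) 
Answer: B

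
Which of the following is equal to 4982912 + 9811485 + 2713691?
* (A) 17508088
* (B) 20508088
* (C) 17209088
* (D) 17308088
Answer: A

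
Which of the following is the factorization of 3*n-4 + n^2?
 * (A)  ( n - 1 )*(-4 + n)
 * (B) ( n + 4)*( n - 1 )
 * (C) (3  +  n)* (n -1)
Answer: B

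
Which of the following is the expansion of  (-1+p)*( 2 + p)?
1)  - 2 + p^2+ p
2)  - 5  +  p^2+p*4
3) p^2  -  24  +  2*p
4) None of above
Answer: 1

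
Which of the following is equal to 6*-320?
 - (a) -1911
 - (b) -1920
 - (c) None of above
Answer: b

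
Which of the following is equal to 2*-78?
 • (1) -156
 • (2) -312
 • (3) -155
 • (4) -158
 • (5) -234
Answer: 1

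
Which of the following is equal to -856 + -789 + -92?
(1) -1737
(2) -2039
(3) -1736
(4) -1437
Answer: 1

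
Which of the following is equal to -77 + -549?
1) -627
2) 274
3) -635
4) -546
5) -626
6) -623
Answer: 5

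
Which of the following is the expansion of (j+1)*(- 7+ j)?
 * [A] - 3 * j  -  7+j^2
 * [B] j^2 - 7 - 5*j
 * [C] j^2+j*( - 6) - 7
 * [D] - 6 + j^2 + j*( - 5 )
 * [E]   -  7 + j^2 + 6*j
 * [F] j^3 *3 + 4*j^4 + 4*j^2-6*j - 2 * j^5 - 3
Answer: C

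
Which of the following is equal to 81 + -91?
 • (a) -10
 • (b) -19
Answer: a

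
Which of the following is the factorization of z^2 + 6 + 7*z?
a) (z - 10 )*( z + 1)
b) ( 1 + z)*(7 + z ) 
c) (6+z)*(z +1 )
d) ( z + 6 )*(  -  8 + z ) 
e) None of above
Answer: c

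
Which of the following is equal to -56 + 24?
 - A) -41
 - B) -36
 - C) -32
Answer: C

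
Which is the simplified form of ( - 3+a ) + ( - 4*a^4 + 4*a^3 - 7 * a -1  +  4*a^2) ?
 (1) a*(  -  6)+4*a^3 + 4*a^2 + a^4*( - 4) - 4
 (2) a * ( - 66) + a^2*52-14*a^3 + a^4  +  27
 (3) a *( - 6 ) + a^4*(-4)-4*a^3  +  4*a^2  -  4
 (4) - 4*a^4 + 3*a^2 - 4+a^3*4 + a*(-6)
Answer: 1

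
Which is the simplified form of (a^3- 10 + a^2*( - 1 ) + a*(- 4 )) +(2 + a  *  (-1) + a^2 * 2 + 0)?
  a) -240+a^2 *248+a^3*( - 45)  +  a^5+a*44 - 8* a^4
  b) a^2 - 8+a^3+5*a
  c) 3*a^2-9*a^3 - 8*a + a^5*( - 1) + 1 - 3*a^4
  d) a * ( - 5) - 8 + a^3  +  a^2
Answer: d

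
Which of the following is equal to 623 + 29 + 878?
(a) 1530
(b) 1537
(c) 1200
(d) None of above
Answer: a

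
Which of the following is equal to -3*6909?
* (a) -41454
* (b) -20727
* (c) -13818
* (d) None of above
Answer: b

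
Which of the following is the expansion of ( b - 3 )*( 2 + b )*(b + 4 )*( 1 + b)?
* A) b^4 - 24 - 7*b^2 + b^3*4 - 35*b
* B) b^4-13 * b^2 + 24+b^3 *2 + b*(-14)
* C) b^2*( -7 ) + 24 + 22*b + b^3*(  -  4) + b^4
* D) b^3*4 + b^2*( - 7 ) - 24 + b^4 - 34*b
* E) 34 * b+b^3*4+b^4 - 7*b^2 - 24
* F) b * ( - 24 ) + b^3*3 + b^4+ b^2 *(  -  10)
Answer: D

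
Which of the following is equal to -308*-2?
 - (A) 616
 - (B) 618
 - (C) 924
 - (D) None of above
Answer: A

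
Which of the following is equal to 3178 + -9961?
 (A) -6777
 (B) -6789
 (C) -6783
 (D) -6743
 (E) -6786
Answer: C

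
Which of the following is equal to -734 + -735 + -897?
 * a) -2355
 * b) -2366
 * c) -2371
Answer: b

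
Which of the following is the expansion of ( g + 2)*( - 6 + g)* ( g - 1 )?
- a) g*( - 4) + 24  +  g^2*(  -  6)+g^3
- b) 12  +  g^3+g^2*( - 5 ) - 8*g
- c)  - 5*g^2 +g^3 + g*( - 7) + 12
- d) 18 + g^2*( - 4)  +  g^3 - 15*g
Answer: b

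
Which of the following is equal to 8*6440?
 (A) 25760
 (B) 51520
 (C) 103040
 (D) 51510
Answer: B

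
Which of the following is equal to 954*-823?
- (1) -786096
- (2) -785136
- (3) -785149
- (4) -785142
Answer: 4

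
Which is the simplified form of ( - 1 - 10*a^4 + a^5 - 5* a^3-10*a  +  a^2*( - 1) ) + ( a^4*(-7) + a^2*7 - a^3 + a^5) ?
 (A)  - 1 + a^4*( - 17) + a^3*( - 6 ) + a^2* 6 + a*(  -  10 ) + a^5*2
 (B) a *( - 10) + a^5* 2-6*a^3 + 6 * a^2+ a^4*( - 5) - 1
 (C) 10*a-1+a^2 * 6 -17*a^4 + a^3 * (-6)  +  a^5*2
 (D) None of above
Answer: A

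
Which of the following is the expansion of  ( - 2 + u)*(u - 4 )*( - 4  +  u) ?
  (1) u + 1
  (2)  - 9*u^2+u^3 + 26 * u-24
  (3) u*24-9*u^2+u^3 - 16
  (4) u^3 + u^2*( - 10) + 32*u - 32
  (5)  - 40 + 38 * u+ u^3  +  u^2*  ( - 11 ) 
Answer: 4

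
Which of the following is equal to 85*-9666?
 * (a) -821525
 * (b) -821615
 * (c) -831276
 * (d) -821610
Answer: d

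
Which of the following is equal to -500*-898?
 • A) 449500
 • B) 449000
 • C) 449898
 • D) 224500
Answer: B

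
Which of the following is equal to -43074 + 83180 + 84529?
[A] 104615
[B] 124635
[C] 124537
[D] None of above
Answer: B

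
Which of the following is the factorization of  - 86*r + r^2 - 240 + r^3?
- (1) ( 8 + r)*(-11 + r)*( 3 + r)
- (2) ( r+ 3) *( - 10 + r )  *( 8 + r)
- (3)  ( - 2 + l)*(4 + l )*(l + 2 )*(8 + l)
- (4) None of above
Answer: 2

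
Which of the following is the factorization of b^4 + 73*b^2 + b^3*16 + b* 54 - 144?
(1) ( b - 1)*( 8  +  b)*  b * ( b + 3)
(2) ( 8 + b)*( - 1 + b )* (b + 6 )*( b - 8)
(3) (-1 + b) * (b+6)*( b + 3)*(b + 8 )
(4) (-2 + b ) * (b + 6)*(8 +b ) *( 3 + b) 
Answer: 3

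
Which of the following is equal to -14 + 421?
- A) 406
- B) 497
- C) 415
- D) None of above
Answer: D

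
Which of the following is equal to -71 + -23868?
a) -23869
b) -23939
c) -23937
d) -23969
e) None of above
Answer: b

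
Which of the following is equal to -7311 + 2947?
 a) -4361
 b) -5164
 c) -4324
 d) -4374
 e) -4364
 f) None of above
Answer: e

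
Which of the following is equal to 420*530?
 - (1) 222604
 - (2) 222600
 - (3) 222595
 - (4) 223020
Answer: 2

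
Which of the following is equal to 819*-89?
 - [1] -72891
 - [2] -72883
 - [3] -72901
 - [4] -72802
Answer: 1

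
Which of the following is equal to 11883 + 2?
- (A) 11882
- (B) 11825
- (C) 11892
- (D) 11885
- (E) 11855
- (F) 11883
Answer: D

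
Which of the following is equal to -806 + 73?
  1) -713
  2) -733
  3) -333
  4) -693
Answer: 2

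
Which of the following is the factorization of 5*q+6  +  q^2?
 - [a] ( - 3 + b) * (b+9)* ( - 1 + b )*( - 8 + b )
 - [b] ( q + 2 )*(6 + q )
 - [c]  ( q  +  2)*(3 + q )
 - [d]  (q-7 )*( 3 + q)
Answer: c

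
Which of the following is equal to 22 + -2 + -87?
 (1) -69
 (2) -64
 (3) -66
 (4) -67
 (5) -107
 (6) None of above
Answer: 4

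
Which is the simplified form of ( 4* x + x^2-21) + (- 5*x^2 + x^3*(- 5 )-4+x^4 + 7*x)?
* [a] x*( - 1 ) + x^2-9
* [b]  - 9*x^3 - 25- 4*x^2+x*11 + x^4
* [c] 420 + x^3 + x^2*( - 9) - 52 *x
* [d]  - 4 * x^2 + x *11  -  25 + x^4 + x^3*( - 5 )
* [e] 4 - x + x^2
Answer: d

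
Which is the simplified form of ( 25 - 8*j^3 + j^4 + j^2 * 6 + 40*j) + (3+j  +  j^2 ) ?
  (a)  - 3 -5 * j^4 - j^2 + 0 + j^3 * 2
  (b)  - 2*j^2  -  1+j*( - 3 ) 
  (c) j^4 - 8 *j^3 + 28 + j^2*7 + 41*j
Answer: c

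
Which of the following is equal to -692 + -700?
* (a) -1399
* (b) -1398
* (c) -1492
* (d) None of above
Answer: d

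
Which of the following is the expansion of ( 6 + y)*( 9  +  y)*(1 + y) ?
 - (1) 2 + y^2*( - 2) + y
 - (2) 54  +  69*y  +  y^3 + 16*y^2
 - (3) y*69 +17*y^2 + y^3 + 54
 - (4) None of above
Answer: 2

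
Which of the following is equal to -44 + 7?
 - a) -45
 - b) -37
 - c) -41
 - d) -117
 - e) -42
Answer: b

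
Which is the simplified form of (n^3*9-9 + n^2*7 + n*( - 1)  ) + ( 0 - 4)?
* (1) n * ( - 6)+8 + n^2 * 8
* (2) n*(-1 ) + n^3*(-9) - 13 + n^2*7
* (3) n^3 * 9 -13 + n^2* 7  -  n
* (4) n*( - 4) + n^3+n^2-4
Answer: 3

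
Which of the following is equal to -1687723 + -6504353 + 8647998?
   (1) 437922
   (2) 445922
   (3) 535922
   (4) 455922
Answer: 4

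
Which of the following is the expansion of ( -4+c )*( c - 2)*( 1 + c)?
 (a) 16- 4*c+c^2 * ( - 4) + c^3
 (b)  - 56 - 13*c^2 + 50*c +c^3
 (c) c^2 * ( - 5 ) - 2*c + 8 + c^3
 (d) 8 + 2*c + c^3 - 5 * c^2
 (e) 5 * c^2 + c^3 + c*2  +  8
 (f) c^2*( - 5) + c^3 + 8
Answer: d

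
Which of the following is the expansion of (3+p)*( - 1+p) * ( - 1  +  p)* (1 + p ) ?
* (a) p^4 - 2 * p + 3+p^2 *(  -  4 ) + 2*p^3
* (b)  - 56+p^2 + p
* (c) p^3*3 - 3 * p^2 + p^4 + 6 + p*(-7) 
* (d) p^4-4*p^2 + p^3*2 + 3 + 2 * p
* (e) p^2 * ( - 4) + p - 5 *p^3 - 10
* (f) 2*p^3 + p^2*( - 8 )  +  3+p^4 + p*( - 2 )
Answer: a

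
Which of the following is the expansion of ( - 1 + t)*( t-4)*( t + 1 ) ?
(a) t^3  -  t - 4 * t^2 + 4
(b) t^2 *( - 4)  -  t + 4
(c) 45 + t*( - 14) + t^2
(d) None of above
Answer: a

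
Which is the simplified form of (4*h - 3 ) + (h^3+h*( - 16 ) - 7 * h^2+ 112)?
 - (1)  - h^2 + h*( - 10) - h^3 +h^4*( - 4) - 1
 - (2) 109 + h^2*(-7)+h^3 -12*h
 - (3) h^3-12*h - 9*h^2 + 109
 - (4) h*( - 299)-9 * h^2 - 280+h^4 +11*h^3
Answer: 2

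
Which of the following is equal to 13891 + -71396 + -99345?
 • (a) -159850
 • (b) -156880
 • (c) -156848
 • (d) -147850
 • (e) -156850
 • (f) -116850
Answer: e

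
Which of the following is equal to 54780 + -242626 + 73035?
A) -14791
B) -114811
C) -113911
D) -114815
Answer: B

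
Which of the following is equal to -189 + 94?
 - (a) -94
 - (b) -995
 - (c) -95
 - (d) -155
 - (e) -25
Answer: c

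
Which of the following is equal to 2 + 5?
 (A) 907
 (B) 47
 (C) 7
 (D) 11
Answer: C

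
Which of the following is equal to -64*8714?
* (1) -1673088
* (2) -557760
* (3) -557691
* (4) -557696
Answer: 4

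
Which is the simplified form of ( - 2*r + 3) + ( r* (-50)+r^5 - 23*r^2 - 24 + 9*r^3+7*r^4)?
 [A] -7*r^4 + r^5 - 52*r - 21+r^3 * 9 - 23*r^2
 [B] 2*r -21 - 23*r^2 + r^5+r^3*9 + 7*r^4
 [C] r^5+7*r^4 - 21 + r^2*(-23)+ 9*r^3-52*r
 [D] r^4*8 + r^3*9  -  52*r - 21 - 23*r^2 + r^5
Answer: C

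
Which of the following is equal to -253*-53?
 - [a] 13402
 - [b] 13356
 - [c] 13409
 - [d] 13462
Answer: c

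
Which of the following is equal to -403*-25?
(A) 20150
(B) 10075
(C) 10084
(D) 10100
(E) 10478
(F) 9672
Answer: B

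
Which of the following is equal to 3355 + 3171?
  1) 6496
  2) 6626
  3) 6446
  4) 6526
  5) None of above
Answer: 4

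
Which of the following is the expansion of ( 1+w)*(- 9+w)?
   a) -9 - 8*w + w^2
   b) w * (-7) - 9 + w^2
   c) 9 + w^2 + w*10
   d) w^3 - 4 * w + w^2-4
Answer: a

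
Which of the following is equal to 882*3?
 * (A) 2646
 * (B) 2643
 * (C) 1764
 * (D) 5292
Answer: A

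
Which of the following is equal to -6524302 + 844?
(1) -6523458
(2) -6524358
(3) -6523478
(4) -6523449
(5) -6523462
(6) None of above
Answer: 1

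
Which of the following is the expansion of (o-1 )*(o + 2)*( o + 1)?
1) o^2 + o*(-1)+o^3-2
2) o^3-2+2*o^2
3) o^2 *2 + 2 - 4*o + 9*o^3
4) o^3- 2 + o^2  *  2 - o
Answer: 4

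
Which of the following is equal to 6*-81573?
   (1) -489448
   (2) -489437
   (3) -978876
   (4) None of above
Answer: 4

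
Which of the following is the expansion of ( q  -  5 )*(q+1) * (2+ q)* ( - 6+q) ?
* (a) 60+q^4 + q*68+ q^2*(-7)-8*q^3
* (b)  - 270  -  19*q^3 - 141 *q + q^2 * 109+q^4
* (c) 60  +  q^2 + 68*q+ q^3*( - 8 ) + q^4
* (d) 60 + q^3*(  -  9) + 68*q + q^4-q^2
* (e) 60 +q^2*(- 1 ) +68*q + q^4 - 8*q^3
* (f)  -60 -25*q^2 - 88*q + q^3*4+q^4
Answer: e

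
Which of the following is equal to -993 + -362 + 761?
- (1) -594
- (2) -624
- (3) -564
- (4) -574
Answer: 1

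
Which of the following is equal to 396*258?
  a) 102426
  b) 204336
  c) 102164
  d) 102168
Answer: d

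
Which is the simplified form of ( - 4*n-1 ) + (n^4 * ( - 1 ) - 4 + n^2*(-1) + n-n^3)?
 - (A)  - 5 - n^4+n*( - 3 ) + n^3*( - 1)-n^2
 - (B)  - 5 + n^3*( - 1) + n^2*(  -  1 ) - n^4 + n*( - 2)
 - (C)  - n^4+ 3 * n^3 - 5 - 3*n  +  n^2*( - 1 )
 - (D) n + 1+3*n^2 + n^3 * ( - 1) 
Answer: A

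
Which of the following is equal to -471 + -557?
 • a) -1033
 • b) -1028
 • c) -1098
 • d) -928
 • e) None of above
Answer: b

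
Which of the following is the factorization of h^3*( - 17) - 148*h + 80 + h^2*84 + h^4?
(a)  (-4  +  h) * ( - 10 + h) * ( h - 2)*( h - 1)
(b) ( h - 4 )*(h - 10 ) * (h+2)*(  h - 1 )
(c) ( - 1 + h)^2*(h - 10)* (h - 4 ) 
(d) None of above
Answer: a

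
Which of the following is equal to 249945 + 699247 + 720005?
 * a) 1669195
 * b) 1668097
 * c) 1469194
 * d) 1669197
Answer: d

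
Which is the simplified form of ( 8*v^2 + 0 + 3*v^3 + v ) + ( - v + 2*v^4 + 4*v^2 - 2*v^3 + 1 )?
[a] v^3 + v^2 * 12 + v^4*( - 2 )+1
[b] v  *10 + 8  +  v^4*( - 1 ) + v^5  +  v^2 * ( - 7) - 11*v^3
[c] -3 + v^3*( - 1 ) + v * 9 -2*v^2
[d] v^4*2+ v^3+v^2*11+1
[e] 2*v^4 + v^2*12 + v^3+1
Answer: e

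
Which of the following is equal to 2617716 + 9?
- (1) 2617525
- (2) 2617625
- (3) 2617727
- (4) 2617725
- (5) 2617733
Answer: 4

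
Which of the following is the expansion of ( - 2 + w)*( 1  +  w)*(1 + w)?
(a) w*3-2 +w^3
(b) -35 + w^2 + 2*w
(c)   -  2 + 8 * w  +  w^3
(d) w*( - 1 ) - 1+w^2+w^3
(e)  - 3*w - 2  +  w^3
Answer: e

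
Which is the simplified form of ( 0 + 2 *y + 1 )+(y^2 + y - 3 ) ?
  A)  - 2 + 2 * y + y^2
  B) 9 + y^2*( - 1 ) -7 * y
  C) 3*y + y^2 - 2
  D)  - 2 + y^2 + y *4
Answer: C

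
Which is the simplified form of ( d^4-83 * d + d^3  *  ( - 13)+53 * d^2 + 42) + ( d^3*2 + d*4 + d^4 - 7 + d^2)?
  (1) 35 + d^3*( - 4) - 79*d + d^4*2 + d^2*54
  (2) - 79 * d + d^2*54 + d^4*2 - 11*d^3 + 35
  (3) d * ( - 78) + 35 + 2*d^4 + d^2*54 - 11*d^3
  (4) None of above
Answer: 2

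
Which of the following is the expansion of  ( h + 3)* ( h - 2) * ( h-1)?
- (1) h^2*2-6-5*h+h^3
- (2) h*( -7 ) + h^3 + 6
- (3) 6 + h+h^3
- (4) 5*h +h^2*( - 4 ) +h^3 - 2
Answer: 2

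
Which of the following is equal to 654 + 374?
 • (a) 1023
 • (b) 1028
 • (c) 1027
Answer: b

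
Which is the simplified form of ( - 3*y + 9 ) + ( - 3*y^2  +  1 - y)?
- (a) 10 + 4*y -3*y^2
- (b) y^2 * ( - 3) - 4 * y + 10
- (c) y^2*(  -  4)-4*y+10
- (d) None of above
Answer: b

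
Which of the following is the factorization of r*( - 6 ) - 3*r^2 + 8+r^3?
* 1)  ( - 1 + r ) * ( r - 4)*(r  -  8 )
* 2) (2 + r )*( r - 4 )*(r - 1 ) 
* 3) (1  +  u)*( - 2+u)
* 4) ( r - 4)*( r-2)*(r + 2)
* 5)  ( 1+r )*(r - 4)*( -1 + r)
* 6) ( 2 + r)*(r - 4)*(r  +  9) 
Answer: 2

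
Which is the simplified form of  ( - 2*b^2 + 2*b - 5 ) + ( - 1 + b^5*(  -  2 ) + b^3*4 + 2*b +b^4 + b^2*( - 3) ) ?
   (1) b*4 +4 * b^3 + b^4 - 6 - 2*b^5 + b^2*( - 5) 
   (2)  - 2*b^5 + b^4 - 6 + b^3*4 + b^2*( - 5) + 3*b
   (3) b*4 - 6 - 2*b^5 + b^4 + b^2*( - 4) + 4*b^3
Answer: 1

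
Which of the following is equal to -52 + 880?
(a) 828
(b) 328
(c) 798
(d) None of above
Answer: a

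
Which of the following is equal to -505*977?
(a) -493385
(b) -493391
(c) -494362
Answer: a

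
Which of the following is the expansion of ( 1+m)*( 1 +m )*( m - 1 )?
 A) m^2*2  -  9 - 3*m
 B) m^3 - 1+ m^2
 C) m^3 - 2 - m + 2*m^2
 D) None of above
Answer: D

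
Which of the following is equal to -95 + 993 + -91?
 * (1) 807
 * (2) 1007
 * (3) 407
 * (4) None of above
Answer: 1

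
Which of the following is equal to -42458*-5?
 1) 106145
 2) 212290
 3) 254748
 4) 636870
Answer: 2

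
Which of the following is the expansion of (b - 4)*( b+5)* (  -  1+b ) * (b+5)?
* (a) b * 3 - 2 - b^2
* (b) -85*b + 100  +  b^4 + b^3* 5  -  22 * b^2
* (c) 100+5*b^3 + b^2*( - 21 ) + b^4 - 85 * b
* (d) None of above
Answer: c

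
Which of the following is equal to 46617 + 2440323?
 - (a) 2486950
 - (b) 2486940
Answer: b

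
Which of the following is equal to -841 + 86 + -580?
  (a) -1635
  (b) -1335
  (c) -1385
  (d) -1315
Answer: b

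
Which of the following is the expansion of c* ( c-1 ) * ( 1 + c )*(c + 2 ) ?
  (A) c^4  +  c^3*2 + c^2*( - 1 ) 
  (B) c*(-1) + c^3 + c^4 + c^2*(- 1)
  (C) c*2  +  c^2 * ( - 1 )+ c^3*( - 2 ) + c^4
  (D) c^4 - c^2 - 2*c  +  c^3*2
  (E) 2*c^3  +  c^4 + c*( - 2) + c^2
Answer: D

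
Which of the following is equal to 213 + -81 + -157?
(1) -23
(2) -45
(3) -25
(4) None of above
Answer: 3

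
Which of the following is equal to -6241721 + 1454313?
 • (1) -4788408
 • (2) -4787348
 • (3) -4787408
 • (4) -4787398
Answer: 3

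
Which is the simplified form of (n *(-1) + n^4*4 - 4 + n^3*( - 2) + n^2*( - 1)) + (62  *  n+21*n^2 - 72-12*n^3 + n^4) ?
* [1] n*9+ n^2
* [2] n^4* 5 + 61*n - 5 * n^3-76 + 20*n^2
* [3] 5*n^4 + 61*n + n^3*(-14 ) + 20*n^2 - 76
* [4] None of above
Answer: 3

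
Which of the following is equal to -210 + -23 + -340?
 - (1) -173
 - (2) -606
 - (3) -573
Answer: 3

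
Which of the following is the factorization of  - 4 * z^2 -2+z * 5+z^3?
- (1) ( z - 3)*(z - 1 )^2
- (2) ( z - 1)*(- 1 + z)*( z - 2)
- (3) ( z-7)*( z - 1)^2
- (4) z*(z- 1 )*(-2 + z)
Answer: 2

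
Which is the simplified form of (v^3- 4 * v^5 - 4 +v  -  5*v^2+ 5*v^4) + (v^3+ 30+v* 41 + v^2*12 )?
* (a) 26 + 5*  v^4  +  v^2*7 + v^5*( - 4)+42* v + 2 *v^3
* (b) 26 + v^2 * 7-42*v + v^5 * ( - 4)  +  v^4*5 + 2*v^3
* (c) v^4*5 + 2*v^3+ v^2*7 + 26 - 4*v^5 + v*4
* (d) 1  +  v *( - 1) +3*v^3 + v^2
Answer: a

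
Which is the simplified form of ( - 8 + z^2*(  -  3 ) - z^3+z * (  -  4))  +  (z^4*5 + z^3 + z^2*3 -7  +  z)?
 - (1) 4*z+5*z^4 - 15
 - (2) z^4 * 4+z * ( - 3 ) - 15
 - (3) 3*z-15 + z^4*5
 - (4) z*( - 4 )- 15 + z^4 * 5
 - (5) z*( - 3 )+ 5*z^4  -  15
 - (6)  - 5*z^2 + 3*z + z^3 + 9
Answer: 5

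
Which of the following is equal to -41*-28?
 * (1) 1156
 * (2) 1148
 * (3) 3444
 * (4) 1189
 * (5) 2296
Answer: 2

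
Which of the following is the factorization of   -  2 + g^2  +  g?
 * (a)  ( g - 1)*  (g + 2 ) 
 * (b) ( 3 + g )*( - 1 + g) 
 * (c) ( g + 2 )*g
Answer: a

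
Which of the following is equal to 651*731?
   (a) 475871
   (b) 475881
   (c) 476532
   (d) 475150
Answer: b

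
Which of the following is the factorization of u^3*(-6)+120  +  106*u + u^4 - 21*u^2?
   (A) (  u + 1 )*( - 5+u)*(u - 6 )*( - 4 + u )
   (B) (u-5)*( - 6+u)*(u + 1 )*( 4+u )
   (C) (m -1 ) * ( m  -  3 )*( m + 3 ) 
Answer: B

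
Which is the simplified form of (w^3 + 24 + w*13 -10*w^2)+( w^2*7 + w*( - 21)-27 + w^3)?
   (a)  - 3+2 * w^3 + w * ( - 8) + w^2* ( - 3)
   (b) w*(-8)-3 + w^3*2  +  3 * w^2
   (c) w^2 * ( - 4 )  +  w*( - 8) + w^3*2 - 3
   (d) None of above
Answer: a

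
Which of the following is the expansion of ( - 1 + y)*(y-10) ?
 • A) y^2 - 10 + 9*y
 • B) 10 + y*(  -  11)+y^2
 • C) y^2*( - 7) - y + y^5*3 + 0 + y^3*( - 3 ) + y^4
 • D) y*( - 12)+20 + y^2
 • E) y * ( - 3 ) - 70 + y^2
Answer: B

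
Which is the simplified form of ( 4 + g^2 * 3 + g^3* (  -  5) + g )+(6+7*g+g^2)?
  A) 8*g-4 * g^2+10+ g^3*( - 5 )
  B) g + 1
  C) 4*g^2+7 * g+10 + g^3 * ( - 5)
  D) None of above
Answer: D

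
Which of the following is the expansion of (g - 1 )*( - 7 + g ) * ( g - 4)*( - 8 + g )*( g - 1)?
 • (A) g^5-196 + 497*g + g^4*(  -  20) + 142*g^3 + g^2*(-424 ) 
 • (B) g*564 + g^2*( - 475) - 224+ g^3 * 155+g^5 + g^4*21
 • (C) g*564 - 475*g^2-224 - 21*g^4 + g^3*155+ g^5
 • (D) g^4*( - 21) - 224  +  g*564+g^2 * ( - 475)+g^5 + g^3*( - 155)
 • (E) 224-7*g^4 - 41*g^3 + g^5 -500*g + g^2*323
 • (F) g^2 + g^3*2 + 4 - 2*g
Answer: C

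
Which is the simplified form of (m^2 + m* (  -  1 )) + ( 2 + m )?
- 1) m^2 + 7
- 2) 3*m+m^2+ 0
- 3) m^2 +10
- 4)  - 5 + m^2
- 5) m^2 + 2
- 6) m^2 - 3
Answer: 5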